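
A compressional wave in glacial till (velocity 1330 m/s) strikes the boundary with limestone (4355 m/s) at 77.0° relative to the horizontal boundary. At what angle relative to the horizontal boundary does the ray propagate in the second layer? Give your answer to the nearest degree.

43°

Angle from the normal: 90° − 77.0° = 13.0°.
Snell's law: sin θ₂ = (V₂/V₁)·sin θ₁ = (4355/1330)·sin 13.0° = 0.7366.
θ₂ = sin⁻¹(0.7366) = 47.44° (from vertical).
From the interface: 90° − 47.44° = 42.56°.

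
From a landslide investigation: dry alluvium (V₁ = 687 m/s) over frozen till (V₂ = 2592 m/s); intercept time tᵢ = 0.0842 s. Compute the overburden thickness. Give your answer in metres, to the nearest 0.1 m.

θ_c = arcsin(687/2592) = 15.37°; cos θ_c = 0.9642.
tᵢ = 2h cos θ_c/V₁ ⇒ h = tᵢ·V₁/(2 cos θ_c) = 0.0842·687/(2·0.9642) = 30.00 m.

30.0 m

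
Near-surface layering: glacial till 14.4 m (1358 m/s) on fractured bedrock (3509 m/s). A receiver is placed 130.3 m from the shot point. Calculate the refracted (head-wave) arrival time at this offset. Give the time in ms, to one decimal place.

θ_c = arcsin(V₁/V₂) = arcsin(1358/3509) = 22.77°, cos θ_c = 0.9221.
Intercept time tᵢ = 2h cos θ_c / V₁ = 2·14.4·0.9221/1358 = 0.01956 s.
t = x/V₂ + tᵢ = 130.3/3509 + 0.01956 = 0.05669 s.

56.7 ms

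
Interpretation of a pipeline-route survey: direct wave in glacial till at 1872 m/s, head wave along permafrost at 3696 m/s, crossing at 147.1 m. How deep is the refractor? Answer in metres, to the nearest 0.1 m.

42.1 m

x_cross = 2h·√((V₂+V₁)/(V₂−V₁)) → h = x_cross / (2·√((V₂+V₁)/(V₂−V₁))).
√((V₂+V₁)/(V₂−V₁)) = √((3696+1872)/(3696−1872)) = 1.7472.
h = 147.1 / (2·1.7472) = 42.10 m.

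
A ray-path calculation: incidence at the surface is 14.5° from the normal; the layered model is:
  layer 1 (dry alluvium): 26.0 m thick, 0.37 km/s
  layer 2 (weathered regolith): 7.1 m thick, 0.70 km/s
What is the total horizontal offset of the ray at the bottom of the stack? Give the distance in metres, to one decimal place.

p = sin θ₁/V₁ = sin 14.5°/0.37 = 6.7670e-01 s/km is conserved through the stack.
Layer 1: θ = 14.50°; offset = 26.0·tan 14.50° = 6.724 m.
Layer 2: sin θ = p·0.70 = 0.4737 → θ = 28.27°; offset = 7.1·tan 28.27° = 3.819 m.
Total horizontal offset = 10.543 m.

10.5 m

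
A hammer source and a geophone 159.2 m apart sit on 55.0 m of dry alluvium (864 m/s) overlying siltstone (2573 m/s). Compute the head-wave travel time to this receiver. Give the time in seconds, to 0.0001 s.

0.1818 s

t = x/V₂ + 2h·√(V₂²−V₁²)/(V₁V₂).
√(V₂²−V₁²) = √(2573²−864²) = 2423.6 m/s; delay term = 2·55.0·2423.6/(864·2573) = 0.11992 s.
t = 159.2/2573 + 0.11992 = 0.18180 s.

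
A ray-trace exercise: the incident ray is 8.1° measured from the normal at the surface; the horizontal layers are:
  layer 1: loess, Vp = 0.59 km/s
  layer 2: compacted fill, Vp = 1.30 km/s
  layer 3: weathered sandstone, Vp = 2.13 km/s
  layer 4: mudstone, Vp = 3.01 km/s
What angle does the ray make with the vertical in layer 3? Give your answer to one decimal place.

30.6°

Snell's law across each interface conserves sin θ / V, so sin θ_3 = V_3·sin θ₁/V₁.
sin θ_3 = 2.13 × sin 8.1° / 0.59 = 0.5087.
θ_3 = arcsin 0.5087 = 30.58°.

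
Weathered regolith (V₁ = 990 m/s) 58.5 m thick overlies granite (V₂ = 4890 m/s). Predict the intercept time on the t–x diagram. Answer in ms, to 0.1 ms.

θ_c = arcsin(V₁/V₂) = arcsin(990/4890) = 11.68°; cos θ_c = 0.9793.
tᵢ = 2h·cos θ_c / V₁ = 2·58.5·0.9793 / 990 = 0.11573 s.

115.7 ms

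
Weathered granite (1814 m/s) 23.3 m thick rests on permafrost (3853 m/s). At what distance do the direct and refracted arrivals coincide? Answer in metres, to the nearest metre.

x_cross = 2h·√((V₂+V₁)/(V₂−V₁)).
(V₂+V₁)/(V₂−V₁) = (3853+1814)/(3853−1814) = 2.7793; √ = 1.6671.
x_cross = 2·23.3·1.6671 = 77.69 m.

78 m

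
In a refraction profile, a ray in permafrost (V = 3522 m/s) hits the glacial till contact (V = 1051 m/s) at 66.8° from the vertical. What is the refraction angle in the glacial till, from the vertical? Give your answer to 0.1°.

sin θ₁/V₁ = sin θ₂/V₂ ⇒ sin θ₂ = 1051·sin 66.8°/3522 = 1051·0.9191/3522 = 0.2743.
θ₂ = sin⁻¹(0.2743) = 15.92° (from vertical).

15.9°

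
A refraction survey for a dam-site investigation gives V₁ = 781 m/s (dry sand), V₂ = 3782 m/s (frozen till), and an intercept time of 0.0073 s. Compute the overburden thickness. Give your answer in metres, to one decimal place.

2.9 m

h = tᵢ·V₁·V₂ / (2·√(V₂²−V₁²)).
√(V₂²−V₁²) = √(3782² − 781²) = 3700.5 m/s.
h = 0.0073 s × 781 × 3782 / (2 × 3700.5) = 2.91 m.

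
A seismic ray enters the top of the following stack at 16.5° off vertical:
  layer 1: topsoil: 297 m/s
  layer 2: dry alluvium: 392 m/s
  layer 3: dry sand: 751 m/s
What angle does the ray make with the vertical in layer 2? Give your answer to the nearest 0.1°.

Ray parameter p = sin 16.5° / 297 = 9.5628e-04 s/m.
sin θ_2 = p·V_2 = 9.5628e-04 × 392 = 0.3749.
θ_2 = arcsin 0.3749 = 22.02°.

22.0°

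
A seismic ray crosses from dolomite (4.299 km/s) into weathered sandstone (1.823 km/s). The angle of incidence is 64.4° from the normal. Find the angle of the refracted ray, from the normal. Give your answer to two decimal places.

sin θ₁/V₁ = sin θ₂/V₂ ⇒ sin θ₂ = 1.823·sin 64.4°/4.299 = 1.823·0.9018/4.299 = 0.3824.
θ₂ = arcsin 0.3824 = 22.48° from the normal.

22.48°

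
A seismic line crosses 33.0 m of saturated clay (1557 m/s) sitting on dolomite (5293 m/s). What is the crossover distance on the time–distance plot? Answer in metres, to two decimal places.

x_cross = 2h·√((V₂+V₁)/(V₂−V₁)).
(V₂+V₁)/(V₂−V₁) = (5293+1557)/(5293−1557) = 1.8335; √ = 1.3541.
x_cross = 2·33.0·1.3541 = 89.37 m.

89.37 m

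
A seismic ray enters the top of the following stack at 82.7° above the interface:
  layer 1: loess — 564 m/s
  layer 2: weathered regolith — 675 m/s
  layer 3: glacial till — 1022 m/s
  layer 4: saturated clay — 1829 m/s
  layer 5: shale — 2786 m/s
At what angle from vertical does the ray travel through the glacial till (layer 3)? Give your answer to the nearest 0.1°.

From the normal: θ₁ = 90° − 82.7° = 7.3°.
Snell's law across each interface conserves sin θ / V, so sin θ_3 = V_3·sin θ₁/V₁.
sin θ_3 = 1022 × sin 7.3° / 564 = 0.2302.
θ_3 = 13.31° from the vertical.

13.3°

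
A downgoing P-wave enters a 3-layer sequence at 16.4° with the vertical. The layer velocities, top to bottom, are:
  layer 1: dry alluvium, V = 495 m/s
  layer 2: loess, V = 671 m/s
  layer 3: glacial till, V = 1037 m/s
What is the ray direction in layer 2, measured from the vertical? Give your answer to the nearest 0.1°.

22.5°

Ray parameter p = sin 16.4° / 495 = 5.7039e-04 s/m.
sin θ_2 = p·V_2 = 5.7039e-04 × 671 = 0.3827.
θ_2 = 22.50° from the vertical.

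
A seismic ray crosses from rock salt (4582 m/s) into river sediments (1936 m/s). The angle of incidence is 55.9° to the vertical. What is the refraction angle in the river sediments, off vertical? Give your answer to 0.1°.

20.5°

sin θ₁/V₁ = sin θ₂/V₂ ⇒ sin θ₂ = 1936·sin 55.9°/4582 = 1936·0.8281/4582 = 0.3499.
θ₂ = sin⁻¹(0.3499) = 20.48° (from vertical).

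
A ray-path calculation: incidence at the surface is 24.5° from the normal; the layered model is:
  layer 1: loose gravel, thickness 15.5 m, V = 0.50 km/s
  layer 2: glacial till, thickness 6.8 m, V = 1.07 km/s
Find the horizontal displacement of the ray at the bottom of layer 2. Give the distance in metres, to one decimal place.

Apply Snell's law at each interface; in layer i the horizontal offset is hᵢ·tan θᵢ.
Layer 1: θ = 24.50°; offset = 15.5·tan 24.50° = 7.064 m.
Layer 2: sin θ = 1.07·sin 24.5°/0.50 = 0.8874, θ = 62.55°; offset = 6.8·tan 62.55° = 13.093 m.
Total horizontal offset = 20.156 m.

20.2 m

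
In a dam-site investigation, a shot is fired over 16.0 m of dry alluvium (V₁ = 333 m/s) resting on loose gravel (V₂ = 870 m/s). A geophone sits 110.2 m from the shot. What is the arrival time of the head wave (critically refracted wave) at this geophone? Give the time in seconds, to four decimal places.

t = x/V₂ + 2h·√(V₂²−V₁²)/(V₁V₂).
√(V₂²−V₁²) = √(870²−333²) = 803.7 m/s; delay term = 2·16.0·803.7/(333·870) = 0.08878 s.
t = 110.2/870 + 0.08878 = 0.21544 s.

0.2154 s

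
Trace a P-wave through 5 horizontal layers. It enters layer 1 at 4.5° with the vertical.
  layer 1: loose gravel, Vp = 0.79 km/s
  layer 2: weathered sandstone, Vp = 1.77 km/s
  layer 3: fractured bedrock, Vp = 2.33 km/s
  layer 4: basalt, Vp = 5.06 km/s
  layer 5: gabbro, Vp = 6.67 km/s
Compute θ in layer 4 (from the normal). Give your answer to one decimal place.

Snell's law across each interface conserves sin θ / V, so sin θ_4 = V_4·sin θ₁/V₁.
sin θ_4 = 5.06 × sin 4.5° / 0.79 = 0.5025.
θ_4 = arcsin 0.5025 = 30.17°.

30.2°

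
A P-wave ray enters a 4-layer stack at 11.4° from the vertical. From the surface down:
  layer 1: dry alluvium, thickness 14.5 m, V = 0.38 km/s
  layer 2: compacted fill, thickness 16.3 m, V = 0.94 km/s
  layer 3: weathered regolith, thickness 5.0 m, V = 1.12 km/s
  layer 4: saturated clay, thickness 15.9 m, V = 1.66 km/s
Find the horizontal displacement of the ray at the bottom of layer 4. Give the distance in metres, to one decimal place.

Ray parameter p = sin 11.4° / 0.38 km/s = 5.2015e-01 s/km.
Layer 1: θ = 11.40°; offset = 14.5·tan 11.40° = 2.924 m.
Layer 2: sin θ = p·0.94 = 0.4889 → θ = 29.27°; offset = 16.3·tan 29.27° = 9.136 m.
Layer 3: sin θ = p·1.12 = 0.5826 → θ = 35.63°; offset = 5.0·tan 35.63° = 3.584 m.
Layer 4: sin θ = p·1.66 = 0.8635 → θ = 59.71°; offset = 15.9·tan 59.71° = 27.216 m.
Σ offsets = 42.860 m.

42.9 m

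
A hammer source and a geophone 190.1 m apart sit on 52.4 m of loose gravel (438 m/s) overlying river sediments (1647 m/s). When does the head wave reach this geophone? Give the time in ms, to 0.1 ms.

346.1 ms

θ_c = arcsin(V₁/V₂) = arcsin(438/1647) = 15.42°, cos θ_c = 0.9640.
Intercept time tᵢ = 2h cos θ_c / V₁ = 2·52.4·0.9640/438 = 0.23065 s.
t = x/V₂ + tᵢ = 190.1/1647 + 0.23065 = 0.34608 s.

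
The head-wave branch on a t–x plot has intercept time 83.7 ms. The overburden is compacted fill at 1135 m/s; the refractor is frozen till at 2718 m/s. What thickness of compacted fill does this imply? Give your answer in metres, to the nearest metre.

h = tᵢ·V₁·V₂ / (2·√(V₂²−V₁²)).
√(V₂²−V₁²) = √(2718² − 1135²) = 2469.7 m/s.
h = 0.0837 s × 1135 × 2718 / (2 × 2469.7) = 52.28 m.

52 m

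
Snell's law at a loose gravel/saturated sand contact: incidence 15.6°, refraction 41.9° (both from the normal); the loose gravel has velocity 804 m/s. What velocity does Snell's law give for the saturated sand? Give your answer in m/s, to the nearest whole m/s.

1997 m/s

sin 15.6° = 0.2689; sin 41.9° = 0.6678.
V₂ = V₁·(sin θ₂/sin θ₁) = 804·(0.6678/0.2689) = 1996.64 m/s.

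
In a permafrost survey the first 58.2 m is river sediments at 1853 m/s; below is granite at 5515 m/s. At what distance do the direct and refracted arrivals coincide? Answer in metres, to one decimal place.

x_cross = 2h·√((V₂+V₁)/(V₂−V₁)).
(V₂+V₁)/(V₂−V₁) = (5515+1853)/(5515−1853) = 2.0120; √ = 1.4185.
x_cross = 2·58.2·1.4185 = 165.11 m.

165.1 m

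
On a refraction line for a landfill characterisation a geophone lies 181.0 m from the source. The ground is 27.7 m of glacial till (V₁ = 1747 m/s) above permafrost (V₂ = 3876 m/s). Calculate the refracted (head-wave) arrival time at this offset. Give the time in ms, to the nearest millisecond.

t = x/V₂ + 2h·√(V₂²−V₁²)/(V₁V₂).
√(V₂²−V₁²) = √(3876²−1747²) = 3460.0 m/s; delay term = 2·27.7·3460.0/(1747·3876) = 0.02831 s.
t = 181.0/3876 + 0.02831 = 0.07501 s.

75 ms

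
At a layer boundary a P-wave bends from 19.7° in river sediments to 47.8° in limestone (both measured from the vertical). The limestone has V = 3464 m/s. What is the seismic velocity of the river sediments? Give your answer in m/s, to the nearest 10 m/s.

1580 m/s

sin 19.7° = 0.3371; sin 47.8° = 0.7408.
V₁ = V₂·(sin θ₁/sin θ₂) = 3464·(0.3371/0.7408) = 1576.26 m/s.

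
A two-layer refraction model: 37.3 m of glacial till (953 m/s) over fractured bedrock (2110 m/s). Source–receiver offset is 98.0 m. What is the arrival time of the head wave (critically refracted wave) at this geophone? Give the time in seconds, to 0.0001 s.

0.1163 s

θ_c = arcsin(V₁/V₂) = arcsin(953/2110) = 26.85°, cos θ_c = 0.8922.
Intercept time tᵢ = 2h cos θ_c / V₁ = 2·37.3·0.8922/953 = 0.06984 s.
t = x/V₂ + tᵢ = 98.0/2110 + 0.06984 = 0.11629 s.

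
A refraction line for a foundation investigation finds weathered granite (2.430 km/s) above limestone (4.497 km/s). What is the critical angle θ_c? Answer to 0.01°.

32.71°

At critical incidence the refracted ray runs along the interface (θ₂ = 90°), so sin θ_c = V₁/V₂.
θ_c = arcsin(2.430/4.497) = arcsin 0.5404 = 32.71°.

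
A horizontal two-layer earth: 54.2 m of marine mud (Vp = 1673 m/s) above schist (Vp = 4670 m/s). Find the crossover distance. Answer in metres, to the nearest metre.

158 m

θ_c = arcsin(1673/4670) = 20.99°, so cos θ_c = 0.9336 and tᵢ = 2h cos θ_c/V₁ = 0.0605 s.
At crossover x/V₁ = x/V₂ + tᵢ ⇒ x = tᵢ/(1/V₁ − 1/V₂) = 0.06049/(5.9773e-04 − 2.1413e-04) = 157.70 m.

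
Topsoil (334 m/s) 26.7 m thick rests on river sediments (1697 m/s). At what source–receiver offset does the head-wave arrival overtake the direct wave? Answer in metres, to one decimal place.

65.2 m

x_cross = 2h·√((V₂+V₁)/(V₂−V₁)).
(V₂+V₁)/(V₂−V₁) = (1697+334)/(1697−334) = 1.4901; √ = 1.2207.
x_cross = 2·26.7·1.2207 = 65.19 m.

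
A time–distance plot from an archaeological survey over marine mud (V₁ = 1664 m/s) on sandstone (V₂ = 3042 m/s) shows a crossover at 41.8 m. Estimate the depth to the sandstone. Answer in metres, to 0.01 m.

11.31 m

x_cross = 2h·√((V₂+V₁)/(V₂−V₁)) → h = x_cross / (2·√((V₂+V₁)/(V₂−V₁))).
√((V₂+V₁)/(V₂−V₁)) = √((3042+1664)/(3042−1664)) = 1.8480.
h = 41.8 / (2·1.8480) = 11.31 m.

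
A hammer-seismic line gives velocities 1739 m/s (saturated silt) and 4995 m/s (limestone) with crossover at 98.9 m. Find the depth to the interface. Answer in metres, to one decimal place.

34.4 m

h = (x_cross/2)·√((V₂−V₁)/(V₂+V₁)).
(V₂−V₁)/(V₂+V₁) = (4995−1739)/(4995+1739) = 0.4835; √ = 0.6954.
h = (98.9/2)·0.6954 = 34.39 m.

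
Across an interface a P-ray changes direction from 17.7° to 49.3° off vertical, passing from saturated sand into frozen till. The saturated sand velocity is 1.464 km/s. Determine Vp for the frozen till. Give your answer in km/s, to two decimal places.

Snell's law: sin 17.7°/V₁ = sin 49.3°/V₂.
V₂ = V₁·sin 49.3°/sin 17.7° = 1.464 × 2.4936 = 3.65 km/s.

3.65 km/s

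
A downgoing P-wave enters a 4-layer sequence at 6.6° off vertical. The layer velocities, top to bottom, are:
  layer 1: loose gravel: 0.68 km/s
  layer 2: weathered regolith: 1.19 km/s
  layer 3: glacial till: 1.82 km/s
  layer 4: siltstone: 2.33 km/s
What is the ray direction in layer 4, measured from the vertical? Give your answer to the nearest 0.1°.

23.2°

Snell's law across each interface conserves sin θ / V, so sin θ_4 = V_4·sin θ₁/V₁.
sin θ_4 = 2.33 × sin 6.6° / 0.68 = 0.3938.
θ_4 = 23.19° from the vertical.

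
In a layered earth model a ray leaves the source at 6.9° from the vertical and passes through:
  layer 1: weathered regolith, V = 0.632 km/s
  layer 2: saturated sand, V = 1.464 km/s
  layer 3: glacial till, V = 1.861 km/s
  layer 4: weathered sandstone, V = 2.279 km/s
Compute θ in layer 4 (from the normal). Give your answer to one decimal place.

Ray parameter p = sin 6.9° / 0.632 = 1.9009e-01 s/km.
sin θ_4 = p·V_4 = 1.9009e-01 × 2.279 = 0.4332.
θ_4 = 25.67° from the vertical.

25.7°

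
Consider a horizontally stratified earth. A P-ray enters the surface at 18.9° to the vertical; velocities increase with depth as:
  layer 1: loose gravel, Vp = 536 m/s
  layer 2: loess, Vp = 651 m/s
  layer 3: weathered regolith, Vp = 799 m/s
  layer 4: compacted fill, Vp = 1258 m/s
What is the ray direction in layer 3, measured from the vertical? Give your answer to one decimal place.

28.9°

Snell's law across each interface conserves sin θ / V, so sin θ_3 = V_3·sin θ₁/V₁.
sin θ_3 = 799 × sin 18.9° / 536 = 0.4829.
θ_3 = arcsin 0.4829 = 28.87°.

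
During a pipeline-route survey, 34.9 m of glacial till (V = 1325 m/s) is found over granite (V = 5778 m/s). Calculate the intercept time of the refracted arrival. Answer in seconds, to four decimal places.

tᵢ = 2h·√(V₂²−V₁²)/(V₁V₂).
√(V₂²−V₁²) = √(5778²−1325²) = 5624.0 m/s.
tᵢ = 2·34.9·5624.0/(1325·5778) = 0.05128 s.

0.0513 s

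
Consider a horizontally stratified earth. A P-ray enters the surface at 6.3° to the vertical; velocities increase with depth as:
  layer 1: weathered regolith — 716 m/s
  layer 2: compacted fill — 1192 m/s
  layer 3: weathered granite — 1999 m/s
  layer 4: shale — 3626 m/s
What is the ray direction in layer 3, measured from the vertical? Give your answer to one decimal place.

Snell's law across each interface conserves sin θ / V, so sin θ_3 = V_3·sin θ₁/V₁.
sin θ_3 = 1999 × sin 6.3° / 716 = 0.3064.
θ_3 = arcsin 0.3064 = 17.84°.

17.8°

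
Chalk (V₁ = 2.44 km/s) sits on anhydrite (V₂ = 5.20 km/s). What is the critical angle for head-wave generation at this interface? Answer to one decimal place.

28.0°

At critical incidence the refracted ray runs along the interface (θ₂ = 90°), so sin θ_c = V₁/V₂.
θ_c = arcsin(2.44/5.20) = arcsin 0.4692 = 27.98°.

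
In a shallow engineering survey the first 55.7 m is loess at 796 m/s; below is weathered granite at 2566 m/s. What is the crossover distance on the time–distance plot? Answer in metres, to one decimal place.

x_cross = 2h·√((V₂+V₁)/(V₂−V₁)).
(V₂+V₁)/(V₂−V₁) = (2566+796)/(2566−796) = 1.8994; √ = 1.3782.
x_cross = 2·55.7·1.3782 = 153.53 m.

153.5 m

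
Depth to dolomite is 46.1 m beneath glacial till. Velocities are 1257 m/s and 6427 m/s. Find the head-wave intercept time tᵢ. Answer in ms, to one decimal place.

θ_c = arcsin(V₁/V₂) = arcsin(1257/6427) = 11.28°; cos θ_c = 0.9807.
tᵢ = 2h·cos θ_c / V₁ = 2·46.1·0.9807 / 1257 = 0.07193 s.

71.9 ms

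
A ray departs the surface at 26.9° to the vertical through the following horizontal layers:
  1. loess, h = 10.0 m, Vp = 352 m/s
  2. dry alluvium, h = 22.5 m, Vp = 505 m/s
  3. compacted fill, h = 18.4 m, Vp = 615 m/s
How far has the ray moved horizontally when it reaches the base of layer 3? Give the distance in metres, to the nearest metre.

Apply Snell's law at each interface; in layer i the horizontal offset is hᵢ·tan θᵢ.
Layer 1: θ = 26.90°; offset = 10.0·tan 26.90° = 5.073 m.
Layer 2: sin θ = 505·sin 26.9°/352 = 0.6491, θ = 40.47°; offset = 22.5·tan 40.47° = 19.198 m.
Layer 3: sin θ = 615·sin 26.9°/352 = 0.7905, θ = 52.23°; offset = 18.4·tan 52.23° = 23.747 m.
Σ offsets = 48.019 m.

48 m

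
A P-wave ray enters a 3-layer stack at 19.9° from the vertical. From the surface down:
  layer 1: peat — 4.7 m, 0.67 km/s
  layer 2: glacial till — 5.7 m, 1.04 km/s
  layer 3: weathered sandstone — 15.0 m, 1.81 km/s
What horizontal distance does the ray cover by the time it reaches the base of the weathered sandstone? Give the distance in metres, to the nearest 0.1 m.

40.3 m

Apply Snell's law at each interface; in layer i the horizontal offset is hᵢ·tan θᵢ.
Layer 1: θ = 19.90°; offset = 4.7·tan 19.90° = 1.701 m.
Layer 2: sin θ = 1.04·sin 19.9°/0.67 = 0.5284, θ = 31.89°; offset = 5.7·tan 31.89° = 3.547 m.
Layer 3: sin θ = 1.81·sin 19.9°/0.67 = 0.9195, θ = 66.86°; offset = 15.0·tan 66.86° = 35.095 m.
Σ offsets = 40.344 m.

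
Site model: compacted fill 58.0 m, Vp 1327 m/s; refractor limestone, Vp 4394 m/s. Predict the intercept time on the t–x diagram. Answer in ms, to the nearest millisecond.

83 ms

θ_c = arcsin(V₁/V₂) = arcsin(1327/4394) = 17.58°; cos θ_c = 0.9533.
tᵢ = 2h·cos θ_c / V₁ = 2·58.0·0.9533 / 1327 = 0.08333 s.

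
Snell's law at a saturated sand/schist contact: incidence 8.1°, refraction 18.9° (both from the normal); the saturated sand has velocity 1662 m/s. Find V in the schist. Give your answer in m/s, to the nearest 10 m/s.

sin 8.1° = 0.1409; sin 18.9° = 0.3239.
V₂ = V₁·(sin θ₂/sin θ₁) = 1662·(0.3239/0.1409) = 3820.77 m/s.

3820 m/s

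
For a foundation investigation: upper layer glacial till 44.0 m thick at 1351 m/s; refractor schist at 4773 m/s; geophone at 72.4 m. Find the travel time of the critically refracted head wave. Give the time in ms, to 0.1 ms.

θ_c = arcsin(V₁/V₂) = arcsin(1351/4773) = 16.44°, cos θ_c = 0.9591.
Intercept time tᵢ = 2h cos θ_c / V₁ = 2·44.0·0.9591/1351 = 0.06247 s.
t = x/V₂ + tᵢ = 72.4/4773 + 0.06247 = 0.07764 s.

77.6 ms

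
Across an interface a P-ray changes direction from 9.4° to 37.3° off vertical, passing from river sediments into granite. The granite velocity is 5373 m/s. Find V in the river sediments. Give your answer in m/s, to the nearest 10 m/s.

Snell's law: sin 9.4°/V₁ = sin 37.3°/V₂.
V₁ = V₂·sin 9.4°/sin 37.3° = 5373 × 0.2695 = 1448.13 m/s.

1450 m/s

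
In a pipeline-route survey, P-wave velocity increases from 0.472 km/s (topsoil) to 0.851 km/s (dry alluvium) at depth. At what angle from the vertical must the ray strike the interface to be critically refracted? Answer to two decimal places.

33.69°

Critical incidence: sin θ_c = V₁/V₂ = 0.472/0.851 = 0.5546.
θ_c = arcsin 0.5546 = 33.69°.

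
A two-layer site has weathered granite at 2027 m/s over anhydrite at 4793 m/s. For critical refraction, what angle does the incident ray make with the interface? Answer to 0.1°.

Critical incidence: sin θ_c = V₁/V₂ = 2027/4793 = 0.4229.
θ_c = arcsin 0.4229 = 25.02°.
Measured from the interface: 90° − 25.02° = 64.98°.

65.0°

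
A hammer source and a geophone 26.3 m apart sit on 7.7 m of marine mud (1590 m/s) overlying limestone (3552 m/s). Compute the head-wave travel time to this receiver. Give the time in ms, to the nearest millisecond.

θ_c = arcsin(V₁/V₂) = arcsin(1590/3552) = 26.59°, cos θ_c = 0.8942.
Intercept time tᵢ = 2h cos θ_c / V₁ = 2·7.7·0.8942/1590 = 0.00866 s.
t = x/V₂ + tᵢ = 26.3/3552 + 0.00866 = 0.01607 s.

16 ms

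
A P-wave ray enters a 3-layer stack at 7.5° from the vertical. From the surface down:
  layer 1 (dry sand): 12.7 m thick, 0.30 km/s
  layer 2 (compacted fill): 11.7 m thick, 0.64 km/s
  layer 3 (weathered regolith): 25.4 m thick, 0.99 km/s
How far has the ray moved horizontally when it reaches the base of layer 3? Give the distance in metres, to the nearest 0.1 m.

Apply Snell's law at each interface; in layer i the horizontal offset is hᵢ·tan θᵢ.
Layer 1: θ = 7.50°; offset = 12.7·tan 7.50° = 1.672 m.
Layer 2: sin θ = 0.64·sin 7.5°/0.30 = 0.2785, θ = 16.17°; offset = 11.7·tan 16.17° = 3.392 m.
Layer 3: sin θ = 0.99·sin 7.5°/0.30 = 0.4307, θ = 25.51°; offset = 25.4·tan 25.51° = 12.123 m.
Total horizontal offset = 17.187 m.

17.2 m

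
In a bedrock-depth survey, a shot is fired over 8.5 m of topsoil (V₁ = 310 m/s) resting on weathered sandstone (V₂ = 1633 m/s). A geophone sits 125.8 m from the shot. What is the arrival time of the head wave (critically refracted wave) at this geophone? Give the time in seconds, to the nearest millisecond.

0.131 s

θ_c = arcsin(V₁/V₂) = arcsin(310/1633) = 10.94°, cos θ_c = 0.9818.
Intercept time tᵢ = 2h cos θ_c / V₁ = 2·8.5·0.9818/310 = 0.05384 s.
t = x/V₂ + tᵢ = 125.8/1633 + 0.05384 = 0.13088 s.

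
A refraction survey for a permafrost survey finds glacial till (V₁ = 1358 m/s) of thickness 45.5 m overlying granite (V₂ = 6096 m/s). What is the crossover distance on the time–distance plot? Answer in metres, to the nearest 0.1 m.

114.1 m

x_cross = 2h·√((V₂+V₁)/(V₂−V₁)).
(V₂+V₁)/(V₂−V₁) = (6096+1358)/(6096−1358) = 1.5732; √ = 1.2543.
x_cross = 2·45.5·1.2543 = 114.14 m.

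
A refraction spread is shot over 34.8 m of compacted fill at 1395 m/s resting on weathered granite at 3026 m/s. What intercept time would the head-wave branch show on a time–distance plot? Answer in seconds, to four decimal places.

0.0443 s

θ_c = arcsin(V₁/V₂) = arcsin(1395/3026) = 27.45°; cos θ_c = 0.8874.
tᵢ = 2h·cos θ_c / V₁ = 2·34.8·0.8874 / 1395 = 0.04427 s.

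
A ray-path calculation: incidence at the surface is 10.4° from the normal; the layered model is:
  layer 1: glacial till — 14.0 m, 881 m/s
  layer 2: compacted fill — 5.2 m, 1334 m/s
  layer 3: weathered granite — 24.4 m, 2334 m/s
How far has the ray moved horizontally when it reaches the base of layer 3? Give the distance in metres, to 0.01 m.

17.33 m

p = sin θ₁/V₁ = sin 10.4°/881 = 2.0490e-04 s/m is conserved through the stack.
Layer 1: θ = 10.40°; offset = 14.0·tan 10.40° = 2.5695 m.
Layer 2: sin θ = p·1334 = 0.2733 → θ = 15.86°; offset = 5.2·tan 15.86° = 1.4776 m.
Layer 3: sin θ = p·2334 = 0.4782 → θ = 28.57°; offset = 24.4·tan 28.57° = 13.2871 m.
Total horizontal offset = 17.3342 m.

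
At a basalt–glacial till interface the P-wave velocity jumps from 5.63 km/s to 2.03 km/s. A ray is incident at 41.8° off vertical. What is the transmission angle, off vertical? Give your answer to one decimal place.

13.9°

Snell's law: sin θ₂ = (V₂/V₁)·sin θ₁ = (2.03/5.63)·sin 41.8° = 0.2403.
θ₂ = sin⁻¹(0.2403) = 13.91° (from vertical).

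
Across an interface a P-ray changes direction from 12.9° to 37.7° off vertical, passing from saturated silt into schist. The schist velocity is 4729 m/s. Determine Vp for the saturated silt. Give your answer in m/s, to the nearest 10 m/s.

sin 12.9° = 0.2233; sin 37.7° = 0.6115.
V₁ = V₂·(sin θ₁/sin θ₂) = 4729·(0.2233/0.6115) = 1726.42 m/s.

1730 m/s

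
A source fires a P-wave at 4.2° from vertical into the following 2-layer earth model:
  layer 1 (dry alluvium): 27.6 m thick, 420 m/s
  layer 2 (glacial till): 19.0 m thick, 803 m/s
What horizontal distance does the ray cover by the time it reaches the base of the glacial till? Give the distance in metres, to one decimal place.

Apply Snell's law at each interface; in layer i the horizontal offset is hᵢ·tan θᵢ.
Layer 1: θ = 4.20°; offset = 27.6·tan 4.20° = 2.027 m.
Layer 2: sin θ = 803·sin 4.2°/420 = 0.1400, θ = 8.05°; offset = 19.0·tan 8.05° = 2.687 m.
Summing the layer offsets gives 4.714 m.

4.7 m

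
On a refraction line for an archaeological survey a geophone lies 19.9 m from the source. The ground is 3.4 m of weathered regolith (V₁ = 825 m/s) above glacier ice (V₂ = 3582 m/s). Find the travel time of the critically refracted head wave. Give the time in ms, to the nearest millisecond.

14 ms

t = x/V₂ + 2h·√(V₂²−V₁²)/(V₁V₂).
√(V₂²−V₁²) = √(3582²−825²) = 3485.7 m/s; delay term = 2·3.4·3485.7/(825·3582) = 0.00802 s.
t = 19.9/3582 + 0.00802 = 0.01358 s.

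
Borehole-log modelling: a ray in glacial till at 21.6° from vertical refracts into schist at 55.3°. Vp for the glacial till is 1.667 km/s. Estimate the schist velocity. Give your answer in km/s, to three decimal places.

3.723 km/s

Snell's law: sin 21.6°/V₁ = sin 55.3°/V₂.
V₂ = V₁·sin 55.3°/sin 21.6° = 1.667 × 2.2333 = 3.723 km/s.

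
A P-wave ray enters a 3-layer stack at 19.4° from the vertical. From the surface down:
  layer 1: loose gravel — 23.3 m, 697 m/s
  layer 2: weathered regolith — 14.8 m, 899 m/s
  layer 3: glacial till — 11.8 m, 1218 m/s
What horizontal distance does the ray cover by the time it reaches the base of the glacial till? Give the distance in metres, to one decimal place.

Ray parameter p = sin 19.4° / 697 m/s = 4.7656e-04 s/m.
Layer 1: θ = 19.40°; offset = 23.3·tan 19.40° = 8.205 m.
Layer 2: sin θ = p·899 = 0.4284 → θ = 25.37°; offset = 14.8·tan 25.37° = 7.017 m.
Layer 3: sin θ = p·1218 = 0.5804 → θ = 35.48°; offset = 11.8·tan 35.48° = 8.411 m.
Σ offsets = 23.634 m.

23.6 m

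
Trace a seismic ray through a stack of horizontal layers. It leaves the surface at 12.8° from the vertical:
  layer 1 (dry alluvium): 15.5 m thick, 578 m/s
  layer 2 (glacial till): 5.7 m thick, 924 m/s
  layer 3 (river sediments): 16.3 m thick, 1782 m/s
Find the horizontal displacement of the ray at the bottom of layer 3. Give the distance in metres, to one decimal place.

Apply Snell's law at each interface; in layer i the horizontal offset is hᵢ·tan θᵢ.
Layer 1: θ = 12.80°; offset = 15.5·tan 12.80° = 3.522 m.
Layer 2: sin θ = 924·sin 12.8°/578 = 0.3542, θ = 20.74°; offset = 5.7·tan 20.74° = 2.159 m.
Layer 3: sin θ = 1782·sin 12.8°/578 = 0.6830, θ = 43.08°; offset = 16.3·tan 43.08° = 15.244 m.
Summing the layer offsets gives 20.924 m.

20.9 m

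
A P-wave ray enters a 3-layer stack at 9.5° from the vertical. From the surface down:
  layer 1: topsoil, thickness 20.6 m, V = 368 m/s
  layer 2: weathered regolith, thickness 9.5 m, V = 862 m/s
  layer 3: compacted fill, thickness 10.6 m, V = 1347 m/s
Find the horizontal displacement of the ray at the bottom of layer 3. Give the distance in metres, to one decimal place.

15.5 m

Apply Snell's law at each interface; in layer i the horizontal offset is hᵢ·tan θᵢ.
Layer 1: θ = 9.50°; offset = 20.6·tan 9.50° = 3.447 m.
Layer 2: sin θ = 862·sin 9.5°/368 = 0.3866, θ = 22.74°; offset = 9.5·tan 22.74° = 3.982 m.
Layer 3: sin θ = 1347·sin 9.5°/368 = 0.6041, θ = 37.17°; offset = 10.6·tan 37.17° = 8.036 m.
Summing the layer offsets gives 15.466 m.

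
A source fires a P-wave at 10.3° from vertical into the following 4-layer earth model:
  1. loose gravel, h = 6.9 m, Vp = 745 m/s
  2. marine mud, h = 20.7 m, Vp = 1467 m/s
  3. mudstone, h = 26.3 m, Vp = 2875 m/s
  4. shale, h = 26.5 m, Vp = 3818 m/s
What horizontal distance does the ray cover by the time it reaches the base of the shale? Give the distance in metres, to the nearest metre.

95 m

p = sin θ₁/V₁ = sin 10.3°/745 = 2.4000e-04 s/m is conserved through the stack.
Layer 1: θ = 10.30°; offset = 6.9·tan 10.30° = 1.254 m.
Layer 2: sin θ = p·1467 = 0.3521 → θ = 20.61°; offset = 20.7·tan 20.61° = 7.787 m.
Layer 3: sin θ = p·2875 = 0.6900 → θ = 43.63°; offset = 26.3·tan 43.63° = 25.072 m.
Layer 4: sin θ = p·3818 = 0.9163 → θ = 66.40°; offset = 26.5·tan 66.40° = 60.643 m.
Total horizontal offset = 94.756 m.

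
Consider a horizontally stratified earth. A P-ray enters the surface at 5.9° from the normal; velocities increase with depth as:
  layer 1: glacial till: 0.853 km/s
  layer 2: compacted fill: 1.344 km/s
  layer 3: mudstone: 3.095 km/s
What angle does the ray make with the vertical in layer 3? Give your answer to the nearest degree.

22°

Snell's law across each interface conserves sin θ / V, so sin θ_3 = V_3·sin θ₁/V₁.
sin θ_3 = 3.095 × sin 5.9° / 0.853 = 0.3730.
θ_3 = 21.90° from the vertical.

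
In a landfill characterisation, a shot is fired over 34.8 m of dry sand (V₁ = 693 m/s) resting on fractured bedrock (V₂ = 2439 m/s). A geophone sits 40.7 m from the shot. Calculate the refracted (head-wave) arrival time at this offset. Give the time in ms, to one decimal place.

θ_c = arcsin(V₁/V₂) = arcsin(693/2439) = 16.51°, cos θ_c = 0.9588.
Intercept time tᵢ = 2h cos θ_c / V₁ = 2·34.8·0.9588/693 = 0.09629 s.
t = x/V₂ + tᵢ = 40.7/2439 + 0.09629 = 0.11298 s.

113.0 ms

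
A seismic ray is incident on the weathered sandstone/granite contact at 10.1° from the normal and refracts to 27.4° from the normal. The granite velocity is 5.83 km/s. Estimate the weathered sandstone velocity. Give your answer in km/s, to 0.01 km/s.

sin 10.1° = 0.1754; sin 27.4° = 0.4602.
V₁ = V₂·(sin θ₁/sin θ₂) = 5.83·(0.1754/0.4602) = 2.22 km/s.

2.22 km/s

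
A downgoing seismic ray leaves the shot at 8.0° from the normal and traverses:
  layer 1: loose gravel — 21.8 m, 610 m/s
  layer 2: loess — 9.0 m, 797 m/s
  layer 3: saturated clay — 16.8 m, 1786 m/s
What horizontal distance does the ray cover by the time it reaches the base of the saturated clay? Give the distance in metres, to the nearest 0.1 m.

Apply Snell's law at each interface; in layer i the horizontal offset is hᵢ·tan θᵢ.
Layer 1: θ = 8.00°; offset = 21.8·tan 8.00° = 3.064 m.
Layer 2: sin θ = 797·sin 8.0°/610 = 0.1818, θ = 10.48°; offset = 9.0·tan 10.48° = 1.664 m.
Layer 3: sin θ = 1786·sin 8.0°/610 = 0.4075, θ = 24.05°; offset = 16.8·tan 24.05° = 7.496 m.
Total horizontal offset = 12.224 m.

12.2 m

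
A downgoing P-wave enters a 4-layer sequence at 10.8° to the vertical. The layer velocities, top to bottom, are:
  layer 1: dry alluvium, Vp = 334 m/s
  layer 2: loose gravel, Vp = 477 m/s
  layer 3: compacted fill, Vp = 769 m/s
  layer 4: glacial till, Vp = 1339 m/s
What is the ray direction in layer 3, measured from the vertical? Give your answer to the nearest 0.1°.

25.6°

Ray parameter p = sin 10.8° / 334 = 5.6102e-04 s/m.
sin θ_3 = p·V_3 = 5.6102e-04 × 769 = 0.4314.
θ_3 = 25.56° from the vertical.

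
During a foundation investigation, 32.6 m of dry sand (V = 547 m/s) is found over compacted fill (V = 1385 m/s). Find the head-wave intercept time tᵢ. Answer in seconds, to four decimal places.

0.1095 s

θ_c = arcsin(V₁/V₂) = arcsin(547/1385) = 23.26°; cos θ_c = 0.9187.
tᵢ = 2h·cos θ_c / V₁ = 2·32.6·0.9187 / 547 = 0.10951 s.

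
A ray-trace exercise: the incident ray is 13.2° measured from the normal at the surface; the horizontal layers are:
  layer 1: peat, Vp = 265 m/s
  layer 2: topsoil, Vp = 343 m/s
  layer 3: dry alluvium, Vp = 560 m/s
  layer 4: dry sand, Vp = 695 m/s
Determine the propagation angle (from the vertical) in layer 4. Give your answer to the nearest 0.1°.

36.8°

Snell's law across each interface conserves sin θ / V, so sin θ_4 = V_4·sin θ₁/V₁.
sin θ_4 = 695 × sin 13.2° / 265 = 0.5989.
θ_4 = arcsin 0.5989 = 36.79°.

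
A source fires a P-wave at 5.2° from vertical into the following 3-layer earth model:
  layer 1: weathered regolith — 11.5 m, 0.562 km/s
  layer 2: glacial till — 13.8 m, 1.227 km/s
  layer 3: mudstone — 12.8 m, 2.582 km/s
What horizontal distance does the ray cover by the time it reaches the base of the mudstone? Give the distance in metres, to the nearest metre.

10 m

p = sin θ₁/V₁ = sin 5.2°/0.562 = 1.6127e-01 s/km is conserved through the stack.
Layer 1: θ = 5.20°; offset = 11.5·tan 5.20° = 1.047 m.
Layer 2: sin θ = p·1.227 = 0.1979 → θ = 11.41°; offset = 13.8·tan 11.41° = 2.786 m.
Layer 3: sin θ = p·2.582 = 0.4164 → θ = 24.61°; offset = 12.8·tan 24.61° = 5.862 m.
Total horizontal offset = 9.695 m.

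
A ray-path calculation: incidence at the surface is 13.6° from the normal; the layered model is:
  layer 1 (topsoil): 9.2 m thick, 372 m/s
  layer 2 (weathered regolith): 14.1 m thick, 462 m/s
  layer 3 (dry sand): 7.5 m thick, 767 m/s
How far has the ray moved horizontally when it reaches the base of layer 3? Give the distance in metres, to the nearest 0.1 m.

10.7 m

Apply Snell's law at each interface; in layer i the horizontal offset is hᵢ·tan θᵢ.
Layer 1: θ = 13.60°; offset = 9.2·tan 13.60° = 2.226 m.
Layer 2: sin θ = 462·sin 13.6°/372 = 0.2920, θ = 16.98°; offset = 14.1·tan 16.98° = 4.305 m.
Layer 3: sin θ = 767·sin 13.6°/372 = 0.4848, θ = 29.00°; offset = 7.5·tan 29.00° = 4.157 m.
Summing the layer offsets gives 10.688 m.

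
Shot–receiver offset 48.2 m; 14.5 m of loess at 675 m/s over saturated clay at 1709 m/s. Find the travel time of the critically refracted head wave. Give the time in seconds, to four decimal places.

0.0677 s

t = x/V₂ + 2h·√(V₂²−V₁²)/(V₁V₂).
√(V₂²−V₁²) = √(1709²−675²) = 1570.0 m/s; delay term = 2·14.5·1570.0/(675·1709) = 0.03947 s.
t = 48.2/1709 + 0.03947 = 0.06767 s.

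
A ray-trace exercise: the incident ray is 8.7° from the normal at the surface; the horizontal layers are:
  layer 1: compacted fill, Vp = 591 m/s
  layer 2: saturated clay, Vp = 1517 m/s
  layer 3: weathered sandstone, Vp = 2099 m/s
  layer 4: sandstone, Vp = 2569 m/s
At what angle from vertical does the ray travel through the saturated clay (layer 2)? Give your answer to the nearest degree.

23°

Ray parameter p = sin 8.7° / 591 = 2.5594e-04 s/m.
sin θ_2 = p·V_2 = 2.5594e-04 × 1517 = 0.3883.
θ_2 = arcsin 0.3883 = 22.85°.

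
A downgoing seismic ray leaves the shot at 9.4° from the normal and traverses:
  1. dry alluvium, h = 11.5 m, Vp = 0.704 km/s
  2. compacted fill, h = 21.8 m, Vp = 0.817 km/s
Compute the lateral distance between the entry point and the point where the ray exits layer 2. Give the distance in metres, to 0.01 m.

Ray parameter p = sin 9.4° / 0.704 km/s = 2.3200e-01 s/km.
Layer 1: θ = 9.40°; offset = 11.5·tan 9.40° = 1.9038 m.
Layer 2: sin θ = p·0.817 = 0.1895 → θ = 10.93°; offset = 21.8·tan 10.93° = 4.2083 m.
Σ offsets = 6.1121 m.

6.11 m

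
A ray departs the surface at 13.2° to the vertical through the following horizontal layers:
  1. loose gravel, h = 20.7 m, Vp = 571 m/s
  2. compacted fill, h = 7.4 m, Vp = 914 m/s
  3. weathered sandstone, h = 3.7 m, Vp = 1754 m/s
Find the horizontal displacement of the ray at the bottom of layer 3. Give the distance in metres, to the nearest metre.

11 m

p = sin θ₁/V₁ = sin 13.2°/571 = 3.9991e-04 s/m is conserved through the stack.
Layer 1: θ = 13.20°; offset = 20.7·tan 13.20° = 4.855 m.
Layer 2: sin θ = p·914 = 0.3655 → θ = 21.44°; offset = 7.4·tan 21.44° = 2.906 m.
Layer 3: sin θ = p·1754 = 0.7014 → θ = 44.54°; offset = 3.7·tan 44.54° = 3.641 m.
Total horizontal offset = 11.403 m.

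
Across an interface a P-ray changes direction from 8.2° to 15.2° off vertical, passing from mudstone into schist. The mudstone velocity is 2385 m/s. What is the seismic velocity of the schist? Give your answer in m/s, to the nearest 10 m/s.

4380 m/s

sin 8.2° = 0.1426; sin 15.2° = 0.2622.
V₂ = V₁·(sin θ₂/sin θ₁) = 2385·(0.2622/0.1426) = 4384.25 m/s.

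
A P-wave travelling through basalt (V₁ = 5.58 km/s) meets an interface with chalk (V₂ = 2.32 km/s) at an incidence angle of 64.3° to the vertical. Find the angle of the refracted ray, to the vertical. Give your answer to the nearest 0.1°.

22.0°

sin θ₁/V₁ = sin θ₂/V₂ ⇒ sin θ₂ = 2.32·sin 64.3°/5.58 = 2.32·0.9011/5.58 = 0.3746.
θ₂ = sin⁻¹(0.3746) = 22.00° (from vertical).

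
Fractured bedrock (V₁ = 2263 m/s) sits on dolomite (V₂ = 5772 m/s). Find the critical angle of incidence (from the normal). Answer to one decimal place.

23.1°

Critical incidence: sin θ_c = V₁/V₂ = 2263/5772 = 0.3921.
θ_c = arcsin 0.3921 = 23.08°.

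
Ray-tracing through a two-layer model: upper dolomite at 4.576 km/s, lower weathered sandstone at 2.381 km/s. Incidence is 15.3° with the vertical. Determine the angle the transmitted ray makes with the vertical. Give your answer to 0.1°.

7.9°

sin θ₁/V₁ = sin θ₂/V₂ ⇒ sin θ₂ = 2.381·sin 15.3°/4.576 = 2.381·0.2639/4.576 = 0.1373.
θ₂ = sin⁻¹(0.1373) = 7.89° (from vertical).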